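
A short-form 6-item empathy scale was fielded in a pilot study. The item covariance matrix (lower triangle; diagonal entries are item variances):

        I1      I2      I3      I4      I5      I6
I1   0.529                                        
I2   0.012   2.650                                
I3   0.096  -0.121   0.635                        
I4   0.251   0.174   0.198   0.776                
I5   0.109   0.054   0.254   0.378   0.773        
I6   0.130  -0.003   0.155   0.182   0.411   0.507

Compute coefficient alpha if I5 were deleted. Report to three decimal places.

α = 0.371

Remaining items: I1, I2, I3, I4, I6 (k = 5).
Σσᵢ² = 0.529 + 2.650 + 0.635 + 0.776 + 0.507 = 5.097
total variance = 5.097 + 2 × 1.074 = 7.245
α (item deleted) = (5/4)·(1 − 5.097/7.245) = 0.371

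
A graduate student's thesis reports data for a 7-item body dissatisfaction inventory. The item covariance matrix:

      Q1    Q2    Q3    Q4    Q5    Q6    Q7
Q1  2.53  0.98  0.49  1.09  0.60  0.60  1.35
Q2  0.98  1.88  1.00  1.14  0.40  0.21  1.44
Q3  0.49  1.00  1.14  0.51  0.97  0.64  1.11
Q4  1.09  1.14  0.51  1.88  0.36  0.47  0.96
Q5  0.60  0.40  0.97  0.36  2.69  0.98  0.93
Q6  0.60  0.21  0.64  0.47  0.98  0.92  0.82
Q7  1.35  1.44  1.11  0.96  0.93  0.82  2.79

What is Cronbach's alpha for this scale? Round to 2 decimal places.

Σσᵢ² = 2.53 + 1.88 + 1.14 + 1.88 + 2.69 + 0.92 + 2.79 = 13.83
Sum of off-diagonal covariances = 17.05
Var(T) = 13.83 + 2 × 17.05 = 47.93
α = (k/(k−1))·(1 − Σσᵢ²/Var(T)) = (7/6)·(1 − 13.83/47.93) = 0.83

Cronbach's alpha = 0.83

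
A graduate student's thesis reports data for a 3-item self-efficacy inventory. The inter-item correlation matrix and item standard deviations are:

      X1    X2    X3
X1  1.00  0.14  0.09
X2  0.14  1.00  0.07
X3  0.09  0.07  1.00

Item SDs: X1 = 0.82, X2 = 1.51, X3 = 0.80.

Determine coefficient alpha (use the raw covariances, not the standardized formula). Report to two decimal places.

α = 0.22

Σσ²ᵢ = 0.82² + 1.51² + 0.80² = 3.5925
Covariances σ_ij = r_ij · s_i · s_j:
  σ(X1,X2) = 0.14 × 0.82 × 1.51 = 0.1733
  σ(X1,X3) = 0.09 × 0.82 × 0.80 = 0.0590
  σ(X2,X3) = 0.07 × 1.51 × 0.80 = 0.0846
σ²_T = Σσ²ᵢ + 2·Σσ_ij = 3.5925 + 2 × 0.3169 = 4.2263
α = (3/2)·(1 − 3.5925/4.2263) = 0.22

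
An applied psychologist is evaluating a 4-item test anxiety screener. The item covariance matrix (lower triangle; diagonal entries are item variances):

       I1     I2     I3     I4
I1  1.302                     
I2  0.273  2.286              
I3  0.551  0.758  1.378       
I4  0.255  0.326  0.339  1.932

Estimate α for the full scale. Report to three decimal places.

Σσᵢ² = 1.302 + 2.286 + 1.378 + 1.932 = 6.898
Sum of the distinct covariances = 2.502
Var(T) = 6.898 + 2 × 2.502 = 11.902
α = (k/(k−1))·(1 − Σσᵢ²/Var(T)) = (4/3)·(1 − 6.898/11.902) = 0.561

α = 0.561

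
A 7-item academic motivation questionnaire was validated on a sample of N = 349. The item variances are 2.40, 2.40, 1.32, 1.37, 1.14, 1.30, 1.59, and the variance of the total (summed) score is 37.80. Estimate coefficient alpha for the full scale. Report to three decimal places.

sum of item variances = 2.40 + 2.40 + 1.32 + 1.37 + 1.14 + 1.30 + 1.59 = 11.52
α = (k/(k−1))·(1 − sum of item variances/σ²_T) = (7/6)·(1 − 11.52/37.80) = 0.811

coefficient alpha = 0.811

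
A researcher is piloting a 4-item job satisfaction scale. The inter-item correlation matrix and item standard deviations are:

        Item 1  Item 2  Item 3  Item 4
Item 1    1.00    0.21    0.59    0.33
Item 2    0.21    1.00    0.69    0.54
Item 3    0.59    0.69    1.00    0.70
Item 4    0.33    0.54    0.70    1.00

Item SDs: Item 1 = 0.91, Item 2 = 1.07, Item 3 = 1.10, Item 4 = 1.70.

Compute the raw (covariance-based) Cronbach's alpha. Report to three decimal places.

Σσ²ᵢ = 0.91² + 1.07² + 1.10² + 1.70² = 6.0730
Covariances σ_ij = r_ij · s_i · s_j:
  σ(Item 1,Item 2) = 0.21 × 0.91 × 1.07 = 0.2045
  σ(Item 1,Item 3) = 0.59 × 0.91 × 1.10 = 0.5906
  σ(Item 1,Item 4) = 0.33 × 0.91 × 1.70 = 0.5105
  σ(Item 2,Item 3) = 0.69 × 1.07 × 1.10 = 0.8121
  σ(Item 2,Item 4) = 0.54 × 1.07 × 1.70 = 0.9823
  σ(Item 3,Item 4) = 0.70 × 1.10 × 1.70 = 1.3090
σ²_T = Σσ²ᵢ + 2·Σσ_ij = 6.0730 + 2 × 4.4090 = 14.8910
α = (4/3)·(1 − 6.0730/14.8910) = 0.790

Cronbach's alpha = 0.790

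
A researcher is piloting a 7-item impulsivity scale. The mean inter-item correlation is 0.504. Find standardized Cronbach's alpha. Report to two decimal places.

Standardized α = k·r̄ / (1 + (k−1)·r̄) = 7 × 0.504 / (1 + 6 × 0.504)
  = 3.5280 / 4.0240 = 0.88

standardized Cronbach's alpha = 0.88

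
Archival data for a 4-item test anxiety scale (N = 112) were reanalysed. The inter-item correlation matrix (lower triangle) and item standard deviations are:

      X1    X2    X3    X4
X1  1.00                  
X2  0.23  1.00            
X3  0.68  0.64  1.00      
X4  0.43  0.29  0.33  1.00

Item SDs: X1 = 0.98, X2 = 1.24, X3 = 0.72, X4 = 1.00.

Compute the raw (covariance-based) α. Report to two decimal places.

Σσ²ᵢ = 0.98² + 1.24² + 0.72² + 1.00² = 4.0164
Covariances σ_ij = r_ij · s_i · s_j:
  σ(X1,X2) = 0.23 × 0.98 × 1.24 = 0.2795
  σ(X1,X3) = 0.68 × 0.98 × 0.72 = 0.4798
  σ(X1,X4) = 0.43 × 0.98 × 1.00 = 0.4214
  σ(X2,X3) = 0.64 × 1.24 × 0.72 = 0.5714
  σ(X2,X4) = 0.29 × 1.24 × 1.00 = 0.3596
  σ(X3,X4) = 0.33 × 0.72 × 1.00 = 0.2376
σ²_T = Σσ²ᵢ + 2·Σσ_ij = 4.0164 + 2 × 2.3493 = 8.7150
α = (4/3)·(1 − 4.0164/8.7150) = 0.72

α = 0.72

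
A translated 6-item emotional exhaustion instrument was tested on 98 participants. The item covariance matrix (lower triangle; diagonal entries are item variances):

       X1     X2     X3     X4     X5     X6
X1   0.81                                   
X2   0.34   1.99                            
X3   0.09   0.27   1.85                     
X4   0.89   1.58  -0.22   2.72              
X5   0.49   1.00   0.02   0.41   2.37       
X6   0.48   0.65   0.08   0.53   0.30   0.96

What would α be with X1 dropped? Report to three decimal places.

α = 0.604

Remaining items: X2, X3, X4, X5, X6 (k = 5).
ΣVar(i) = 1.99 + 1.85 + 2.72 + 2.37 + 0.96 = 9.89
Var(T) = 9.89 + 2 × 4.62 = 19.13
α (item deleted) = (5/4)·(1 − 9.89/19.13) = 0.604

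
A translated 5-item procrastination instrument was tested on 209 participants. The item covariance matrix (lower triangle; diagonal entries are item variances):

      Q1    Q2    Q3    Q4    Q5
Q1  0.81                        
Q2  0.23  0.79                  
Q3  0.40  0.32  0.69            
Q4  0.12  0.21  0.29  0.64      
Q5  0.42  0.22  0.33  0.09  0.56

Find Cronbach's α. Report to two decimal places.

Σσᵢ² = 0.81 + 0.79 + 0.69 + 0.64 + 0.56 = 3.49
Sum of off-diagonal covariances = 2.63
σ²_T = 3.49 + 2 × 2.63 = 8.75
α = (k/(k−1))·(1 − Σσᵢ²/σ²_T) = (5/4)·(1 − 3.49/8.75) = 0.75

α = 0.75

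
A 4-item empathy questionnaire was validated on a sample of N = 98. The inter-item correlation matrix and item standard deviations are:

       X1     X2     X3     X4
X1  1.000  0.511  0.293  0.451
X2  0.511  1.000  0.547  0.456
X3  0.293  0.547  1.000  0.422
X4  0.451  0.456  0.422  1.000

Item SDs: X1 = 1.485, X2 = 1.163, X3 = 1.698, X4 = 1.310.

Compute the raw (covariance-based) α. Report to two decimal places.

Σσ²ᵢ = 1.485² + 1.163² + 1.698² + 1.310² = 8.1571
Covariances σ_ij = r_ij · s_i · s_j:
  σ(X1,X2) = 0.511 × 1.485 × 1.163 = 0.8825
  σ(X1,X3) = 0.293 × 1.485 × 1.698 = 0.7388
  σ(X1,X4) = 0.451 × 1.485 × 1.310 = 0.8774
  σ(X2,X3) = 0.547 × 1.163 × 1.698 = 1.0802
  σ(X2,X4) = 0.456 × 1.163 × 1.310 = 0.6947
  σ(X3,X4) = 0.422 × 1.698 × 1.310 = 0.9387
σ²_T = Σσ²ᵢ + 2·Σσ_ij = 8.1571 + 2 × 5.2123 = 18.5817
α = (4/3)·(1 − 8.1571/18.5817) = 0.75

α = 0.75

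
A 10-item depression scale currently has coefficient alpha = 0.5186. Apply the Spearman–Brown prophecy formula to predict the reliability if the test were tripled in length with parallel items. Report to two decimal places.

predicted reliability = 0.76

Length factor m = 3
α' = m·α / (1 + (m−1)·α)
   = 3 × 0.5186 / (1 + (3 − 1) × 0.5186)
   = 1.5558 / 2.0372 = 0.76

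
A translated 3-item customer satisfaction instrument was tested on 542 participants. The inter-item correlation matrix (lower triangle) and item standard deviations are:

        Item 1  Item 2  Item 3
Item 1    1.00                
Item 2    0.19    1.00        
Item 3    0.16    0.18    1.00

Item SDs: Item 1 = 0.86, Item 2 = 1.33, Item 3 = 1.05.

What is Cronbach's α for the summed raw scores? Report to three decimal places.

Σσ²ᵢ = 0.86² + 1.33² + 1.05² = 3.6110
Covariances σ_ij = r_ij · s_i · s_j:
  σ(Item 1,Item 2) = 0.19 × 0.86 × 1.33 = 0.2173
  σ(Item 1,Item 3) = 0.16 × 0.86 × 1.05 = 0.1445
  σ(Item 2,Item 3) = 0.18 × 1.33 × 1.05 = 0.2514
σ²_T = Σσ²ᵢ + 2·Σσ_ij = 3.6110 + 2 × 0.6132 = 4.8374
α = (3/2)·(1 − 3.6110/4.8374) = 0.380

α = 0.380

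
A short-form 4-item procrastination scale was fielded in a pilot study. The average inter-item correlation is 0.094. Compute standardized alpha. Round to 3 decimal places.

Standardized α = k·r̄ / (1 + (k−1)·r̄) = 4 × 0.094 / (1 + 3 × 0.094)
  = 0.3760 / 1.2820 = 0.293

standardized alpha = 0.293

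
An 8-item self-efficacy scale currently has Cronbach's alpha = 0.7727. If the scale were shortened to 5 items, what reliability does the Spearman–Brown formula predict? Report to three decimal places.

predicted reliability = 0.680

Length factor m = 5/8 = 0.6250
α' = m·α / (1 − (1−m)·α)
   = 5/8 × 0.7727 / (1 − (1 − 5/8) × 0.7727)
   = 0.4829 / 0.7102 = 0.680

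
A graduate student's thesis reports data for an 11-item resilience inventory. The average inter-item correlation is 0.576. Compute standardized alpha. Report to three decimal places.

Standardized α = k·r̄ / (1 + (k−1)·r̄) = 11 × 0.576 / (1 + 10 × 0.576)
  = 6.3360 / 6.7600 = 0.937

α = 0.937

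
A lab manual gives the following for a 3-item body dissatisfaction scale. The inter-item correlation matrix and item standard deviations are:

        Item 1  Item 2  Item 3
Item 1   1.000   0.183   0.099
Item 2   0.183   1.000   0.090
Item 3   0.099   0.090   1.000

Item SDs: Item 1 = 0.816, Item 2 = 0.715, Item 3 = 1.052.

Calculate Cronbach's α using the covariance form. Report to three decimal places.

Cronbach's α = 0.278

Σσ²ᵢ = 0.816² + 0.715² + 1.052² = 2.2838
Covariances σ_ij = r_ij · s_i · s_j:
  σ(Item 1,Item 2) = 0.183 × 0.816 × 0.715 = 0.1068
  σ(Item 1,Item 3) = 0.099 × 0.816 × 1.052 = 0.0850
  σ(Item 2,Item 3) = 0.090 × 0.715 × 1.052 = 0.0677
σ²_T = Σσ²ᵢ + 2·Σσ_ij = 2.2838 + 2 × 0.2595 = 2.8028
α = (3/2)·(1 − 2.2838/2.8028) = 0.278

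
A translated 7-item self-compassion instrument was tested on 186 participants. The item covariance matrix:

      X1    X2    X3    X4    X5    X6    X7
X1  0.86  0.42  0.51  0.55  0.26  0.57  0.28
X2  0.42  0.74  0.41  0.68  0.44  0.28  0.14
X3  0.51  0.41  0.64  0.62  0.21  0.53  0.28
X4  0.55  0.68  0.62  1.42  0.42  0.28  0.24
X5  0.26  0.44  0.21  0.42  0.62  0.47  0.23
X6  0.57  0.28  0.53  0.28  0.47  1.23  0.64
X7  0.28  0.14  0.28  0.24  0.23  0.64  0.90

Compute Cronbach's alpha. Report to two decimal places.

Cronbach's alpha = 0.85

ΣVar(i) = 0.86 + 0.74 + 0.64 + 1.42 + 0.62 + 1.23 + 0.90 = 6.41
Sum of off-diagonal covariances = 8.46
total variance = 6.41 + 2 × 8.46 = 23.33
α = (k/(k−1))·(1 − ΣVar(i)/total variance) = (7/6)·(1 − 6.41/23.33) = 0.85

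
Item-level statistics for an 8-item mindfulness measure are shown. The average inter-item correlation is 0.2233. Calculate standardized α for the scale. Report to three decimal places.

standardized α = 0.697

Standardized α = k·r̄ / (1 + (k−1)·r̄) = 8 × 0.2233 / (1 + 7 × 0.2233)
  = 1.7864 / 2.5631 = 0.697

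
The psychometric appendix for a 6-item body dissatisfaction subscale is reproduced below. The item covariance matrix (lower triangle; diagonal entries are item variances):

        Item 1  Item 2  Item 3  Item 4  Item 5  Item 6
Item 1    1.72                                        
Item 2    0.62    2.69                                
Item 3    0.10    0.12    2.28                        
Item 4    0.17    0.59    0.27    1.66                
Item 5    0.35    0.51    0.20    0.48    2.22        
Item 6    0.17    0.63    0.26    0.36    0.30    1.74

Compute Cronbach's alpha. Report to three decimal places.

Cronbach's alpha = 0.546

Σσᵢ² = 1.72 + 2.69 + 2.28 + 1.66 + 2.22 + 1.74 = 12.31
Sum of off-diagonal covariances = 5.13
σ²_total = 12.31 + 2 × 5.13 = 22.57
α = (k/(k−1))·(1 − Σσᵢ²/σ²_total) = (6/5)·(1 − 12.31/22.57) = 0.546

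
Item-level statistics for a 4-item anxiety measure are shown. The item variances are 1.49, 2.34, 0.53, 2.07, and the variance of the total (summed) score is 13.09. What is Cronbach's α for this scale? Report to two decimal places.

Cronbach's α = 0.68

ΣVar(i) = 1.49 + 2.34 + 0.53 + 2.07 = 6.43
α = (k/(k−1))·(1 − ΣVar(i)/Var(T)) = (4/3)·(1 − 6.43/13.09) = 0.68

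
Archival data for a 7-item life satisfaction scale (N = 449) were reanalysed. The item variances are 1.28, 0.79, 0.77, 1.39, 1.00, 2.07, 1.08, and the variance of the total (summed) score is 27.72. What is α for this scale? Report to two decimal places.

α = 0.81

Σσᵢ² = 1.28 + 0.79 + 0.77 + 1.39 + 1.00 + 2.07 + 1.08 = 8.38
α = (k/(k−1))·(1 − Σσᵢ²/total variance) = (7/6)·(1 − 8.38/27.72) = 0.81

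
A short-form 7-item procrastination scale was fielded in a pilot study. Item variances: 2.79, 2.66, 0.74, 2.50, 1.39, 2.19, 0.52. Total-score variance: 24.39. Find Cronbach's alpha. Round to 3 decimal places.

Σσ²ᵢ = 2.79 + 2.66 + 0.74 + 2.50 + 1.39 + 2.19 + 0.52 = 12.79
α = (k/(k−1))·(1 − Σσ²ᵢ/total variance) = (7/6)·(1 − 12.79/24.39) = 0.555

α = 0.555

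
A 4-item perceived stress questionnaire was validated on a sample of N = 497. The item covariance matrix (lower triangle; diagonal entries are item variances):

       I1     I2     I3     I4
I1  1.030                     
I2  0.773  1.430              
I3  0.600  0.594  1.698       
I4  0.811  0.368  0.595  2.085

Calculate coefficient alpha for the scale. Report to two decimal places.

coefficient alpha = 0.73

ΣVar(i) = 1.030 + 1.430 + 1.698 + 2.085 = 6.243
Σ_{i<j} σ_ij = 3.741
σ²_total = 6.243 + 2 × 3.741 = 13.725
α = (k/(k−1))·(1 − ΣVar(i)/σ²_total) = (4/3)·(1 − 6.243/13.725) = 0.73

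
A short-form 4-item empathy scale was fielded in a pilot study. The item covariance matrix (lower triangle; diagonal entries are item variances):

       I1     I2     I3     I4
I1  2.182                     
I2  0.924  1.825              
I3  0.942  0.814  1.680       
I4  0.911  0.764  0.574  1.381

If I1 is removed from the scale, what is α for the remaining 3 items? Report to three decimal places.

α = 0.703

Remaining items: I2, I3, I4 (k = 3).
Σσ²ᵢ = 1.825 + 1.680 + 1.381 = 4.886
σ²_total = 4.886 + 2 × 2.152 = 9.190
α (item deleted) = (3/2)·(1 − 4.886/9.190) = 0.703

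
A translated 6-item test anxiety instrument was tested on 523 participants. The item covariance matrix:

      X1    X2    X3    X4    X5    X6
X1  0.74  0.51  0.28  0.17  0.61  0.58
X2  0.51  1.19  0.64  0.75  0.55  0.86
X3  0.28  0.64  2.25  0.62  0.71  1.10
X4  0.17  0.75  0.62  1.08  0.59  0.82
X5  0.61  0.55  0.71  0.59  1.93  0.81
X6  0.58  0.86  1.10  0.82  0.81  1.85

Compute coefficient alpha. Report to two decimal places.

coefficient alpha = 0.82

Σσᵢ² = 0.74 + 1.19 + 2.25 + 1.08 + 1.93 + 1.85 = 9.04
Σ_{i<j} σ_ij = 9.60
σ²_T = 9.04 + 2 × 9.60 = 28.24
α = (k/(k−1))·(1 − Σσᵢ²/σ²_T) = (6/5)·(1 − 9.04/28.24) = 0.82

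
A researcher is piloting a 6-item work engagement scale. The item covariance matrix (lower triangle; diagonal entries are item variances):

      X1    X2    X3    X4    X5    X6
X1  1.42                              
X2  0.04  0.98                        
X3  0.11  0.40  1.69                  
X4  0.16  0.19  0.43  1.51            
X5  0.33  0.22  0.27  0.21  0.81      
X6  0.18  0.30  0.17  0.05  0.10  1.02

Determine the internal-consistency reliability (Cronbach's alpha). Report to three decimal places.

α = 0.552

sum of item variances = 1.42 + 0.98 + 1.69 + 1.51 + 0.81 + 1.02 = 7.43
Sum of the distinct covariances = 3.16
Var(T) = 7.43 + 2 × 3.16 = 13.75
α = (k/(k−1))·(1 − sum of item variances/Var(T)) = (6/5)·(1 − 7.43/13.75) = 0.552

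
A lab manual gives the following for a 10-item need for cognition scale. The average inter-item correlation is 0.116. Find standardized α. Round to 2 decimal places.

Standardized α = k·r̄ / (1 + (k−1)·r̄) = 10 × 0.116 / (1 + 9 × 0.116)
  = 1.1600 / 2.0440 = 0.57

standardized α = 0.57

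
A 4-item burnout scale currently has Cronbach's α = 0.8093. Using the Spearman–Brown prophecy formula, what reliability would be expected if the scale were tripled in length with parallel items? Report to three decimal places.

Length factor m = 3
α' = m·α / (1 + (m−1)·α)
   = 3 × 0.8093 / (1 + (3 − 1) × 0.8093)
   = 2.4279 / 2.6186 = 0.927

predicted reliability = 0.927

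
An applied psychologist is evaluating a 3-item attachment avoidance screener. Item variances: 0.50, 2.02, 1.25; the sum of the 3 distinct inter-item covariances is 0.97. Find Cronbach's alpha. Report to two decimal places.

sum of item variances = 0.50 + 2.02 + 1.25 = 3.77
Sum of distinct covariances = 0.97
σ²_T = sum of item variances + 2·Σcov = 3.77 + 2 × 0.97 = 5.71
α = (3/2)·(1 − 3.77/5.71) = 0.51

α = 0.51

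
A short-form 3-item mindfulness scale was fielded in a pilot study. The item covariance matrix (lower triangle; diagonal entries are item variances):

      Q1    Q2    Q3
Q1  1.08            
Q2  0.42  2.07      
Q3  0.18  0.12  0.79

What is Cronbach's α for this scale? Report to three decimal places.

Cronbach's α = 0.401

Σσ²ᵢ = 1.08 + 2.07 + 0.79 = 3.94
Σ_{i<j} σ_ij = 0.72
total variance = 3.94 + 2 × 0.72 = 5.38
α = (k/(k−1))·(1 − Σσ²ᵢ/total variance) = (3/2)·(1 − 3.94/5.38) = 0.401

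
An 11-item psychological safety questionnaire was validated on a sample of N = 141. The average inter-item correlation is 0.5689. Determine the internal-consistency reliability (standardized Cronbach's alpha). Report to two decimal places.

α = 0.94

Standardized α = k·r̄ / (1 + (k−1)·r̄) = 11 × 0.5689 / (1 + 10 × 0.5689)
  = 6.2579 / 6.6890 = 0.94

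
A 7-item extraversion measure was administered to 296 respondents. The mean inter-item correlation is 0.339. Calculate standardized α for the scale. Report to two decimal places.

Standardized α = k·r̄ / (1 + (k−1)·r̄) = 7 × 0.339 / (1 + 6 × 0.339)
  = 2.3730 / 3.0340 = 0.78

standardized α = 0.78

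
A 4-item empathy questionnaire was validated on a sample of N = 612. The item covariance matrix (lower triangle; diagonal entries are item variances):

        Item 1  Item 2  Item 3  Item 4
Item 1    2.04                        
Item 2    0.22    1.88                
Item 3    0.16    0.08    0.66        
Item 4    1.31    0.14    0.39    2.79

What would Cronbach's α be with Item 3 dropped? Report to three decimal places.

Remaining items: Item 1, Item 2, Item 4 (k = 3).
Σσᵢ² = 2.04 + 1.88 + 2.79 = 6.71
σ²_total = 6.71 + 2 × 1.67 = 10.05
α (item deleted) = (3/2)·(1 − 6.71/10.05) = 0.499

Cronbach's α = 0.499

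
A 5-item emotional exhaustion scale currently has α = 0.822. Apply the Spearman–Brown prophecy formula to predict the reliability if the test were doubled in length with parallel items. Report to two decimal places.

Length factor m = 2
α' = m·α / (1 + (m−1)·α)
   = 2 × 0.822 / (1 + (2 − 1) × 0.822)
   = 1.6440 / 1.8220 = 0.90

predicted reliability = 0.90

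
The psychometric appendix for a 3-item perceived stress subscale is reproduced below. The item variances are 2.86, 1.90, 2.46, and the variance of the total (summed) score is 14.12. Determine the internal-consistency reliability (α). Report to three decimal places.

ΣVar(i) = 2.86 + 1.90 + 2.46 = 7.22
α = (k/(k−1))·(1 − ΣVar(i)/Var(T)) = (3/2)·(1 − 7.22/14.12) = 0.733

α = 0.733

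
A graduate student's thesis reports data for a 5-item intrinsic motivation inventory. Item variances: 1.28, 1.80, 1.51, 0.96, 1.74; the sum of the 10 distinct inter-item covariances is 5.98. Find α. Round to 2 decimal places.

α = 0.78

ΣVar(i) = 1.28 + 1.80 + 1.51 + 0.96 + 1.74 = 7.29
Sum of distinct covariances = 5.98
total variance = ΣVar(i) + 2·Σcov = 7.29 + 2 × 5.98 = 19.25
α = (5/4)·(1 − 7.29/19.25) = 0.78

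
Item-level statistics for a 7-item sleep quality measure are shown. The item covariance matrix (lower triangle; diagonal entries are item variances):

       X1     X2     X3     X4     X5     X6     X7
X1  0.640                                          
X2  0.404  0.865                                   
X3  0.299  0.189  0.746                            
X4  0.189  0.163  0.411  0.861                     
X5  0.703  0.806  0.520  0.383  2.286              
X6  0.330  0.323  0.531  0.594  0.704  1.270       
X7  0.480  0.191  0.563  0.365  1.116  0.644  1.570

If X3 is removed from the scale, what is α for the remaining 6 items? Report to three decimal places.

α = 0.797

Remaining items: X1, X2, X4, X5, X6, X7 (k = 6).
Σσ²ᵢ = 0.640 + 0.865 + 0.861 + 2.286 + 1.270 + 1.570 = 7.492
Var(T) = 7.492 + 2 × 7.395 = 22.282
α (item deleted) = (6/5)·(1 − 7.492/22.282) = 0.797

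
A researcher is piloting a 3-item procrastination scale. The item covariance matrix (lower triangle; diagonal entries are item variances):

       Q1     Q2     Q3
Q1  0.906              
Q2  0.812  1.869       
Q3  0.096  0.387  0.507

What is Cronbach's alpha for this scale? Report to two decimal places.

ΣVar(i) = 0.906 + 1.869 + 0.507 = 3.282
Sum of the distinct covariances = 1.295
σ²_total = 3.282 + 2 × 1.295 = 5.872
α = (k/(k−1))·(1 − ΣVar(i)/σ²_total) = (3/2)·(1 − 3.282/5.872) = 0.66

Cronbach's alpha = 0.66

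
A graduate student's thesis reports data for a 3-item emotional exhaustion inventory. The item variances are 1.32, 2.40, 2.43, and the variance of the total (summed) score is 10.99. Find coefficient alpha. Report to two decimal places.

coefficient alpha = 0.66

Σσᵢ² = 1.32 + 2.40 + 2.43 = 6.15
α = (k/(k−1))·(1 − Σσᵢ²/total variance) = (3/2)·(1 − 6.15/10.99) = 0.66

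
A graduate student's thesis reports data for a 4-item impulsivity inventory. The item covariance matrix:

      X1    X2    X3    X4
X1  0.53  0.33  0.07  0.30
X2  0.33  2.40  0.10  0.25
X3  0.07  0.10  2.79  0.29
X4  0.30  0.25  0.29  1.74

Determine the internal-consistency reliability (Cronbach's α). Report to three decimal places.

α = 0.352

Σσ²ᵢ = 0.53 + 2.40 + 2.79 + 1.74 = 7.46
Sum of the distinct covariances = 1.34
total variance = 7.46 + 2 × 1.34 = 10.14
α = (k/(k−1))·(1 − Σσ²ᵢ/total variance) = (4/3)·(1 − 7.46/10.14) = 0.352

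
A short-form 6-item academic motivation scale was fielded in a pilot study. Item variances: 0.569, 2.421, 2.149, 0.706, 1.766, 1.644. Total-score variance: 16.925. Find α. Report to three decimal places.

Σσᵢ² = 0.569 + 2.421 + 2.149 + 0.706 + 1.766 + 1.644 = 9.255
α = (k/(k−1))·(1 − Σσᵢ²/total variance) = (6/5)·(1 − 9.255/16.925) = 0.544

α = 0.544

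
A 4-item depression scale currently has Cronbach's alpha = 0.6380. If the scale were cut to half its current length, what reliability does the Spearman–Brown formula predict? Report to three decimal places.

predicted reliability = 0.468

Length factor m = 1/2
α' = m·α / (1 − (1−m)·α)
   = 1/2 × 0.6380 / (1 − (1 − 1/2) × 0.6380)
   = 0.3190 / 0.6810 = 0.468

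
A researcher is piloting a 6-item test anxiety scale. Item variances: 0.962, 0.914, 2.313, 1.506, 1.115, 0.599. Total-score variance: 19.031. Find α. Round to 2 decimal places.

Σσ²ᵢ = 0.962 + 0.914 + 2.313 + 1.506 + 1.115 + 0.599 = 7.409
α = (k/(k−1))·(1 − Σσ²ᵢ/σ²_T) = (6/5)·(1 − 7.409/19.031) = 0.73

α = 0.73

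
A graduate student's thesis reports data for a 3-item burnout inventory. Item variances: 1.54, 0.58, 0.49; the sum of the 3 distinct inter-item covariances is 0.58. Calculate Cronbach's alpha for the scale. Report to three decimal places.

sum of item variances = 1.54 + 0.58 + 0.49 = 2.61
Sum of distinct covariances = 0.58
total variance = sum of item variances + 2·Σcov = 2.61 + 2 × 0.58 = 3.77
α = (3/2)·(1 − 2.61/3.77) = 0.462

Cronbach's alpha = 0.462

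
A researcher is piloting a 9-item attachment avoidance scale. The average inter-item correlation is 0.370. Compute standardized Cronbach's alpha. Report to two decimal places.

Standardized α = k·r̄ / (1 + (k−1)·r̄) = 9 × 0.370 / (1 + 8 × 0.370)
  = 3.3300 / 3.9600 = 0.84

α = 0.84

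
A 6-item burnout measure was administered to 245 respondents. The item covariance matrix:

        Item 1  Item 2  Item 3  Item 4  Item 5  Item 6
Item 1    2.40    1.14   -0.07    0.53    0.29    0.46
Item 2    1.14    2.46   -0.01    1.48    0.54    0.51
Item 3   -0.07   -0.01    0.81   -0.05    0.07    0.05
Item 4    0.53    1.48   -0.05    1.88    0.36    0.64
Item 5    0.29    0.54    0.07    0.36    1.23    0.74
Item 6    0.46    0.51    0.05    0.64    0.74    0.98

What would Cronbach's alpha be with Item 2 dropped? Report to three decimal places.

Remaining items: Item 1, Item 3, Item 4, Item 5, Item 6 (k = 5).
Σσᵢ² = 2.40 + 0.81 + 1.88 + 1.23 + 0.98 = 7.30
Var(T) = 7.30 + 2 × 3.02 = 13.34
α (item deleted) = (5/4)·(1 − 7.30/13.34) = 0.566

Cronbach's alpha = 0.566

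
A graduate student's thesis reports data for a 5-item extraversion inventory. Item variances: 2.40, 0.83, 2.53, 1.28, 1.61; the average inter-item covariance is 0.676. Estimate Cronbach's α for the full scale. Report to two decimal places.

sum of item variances = 2.40 + 0.83 + 2.53 + 1.28 + 1.61 = 8.65
Sum of the 10 distinct covariances = 10 × 0.676 = 6.760
σ²_T = sum of item variances + 2·Σcov = 8.65 + 2 × 6.760 = 22.170
α = (5/4)·(1 − 8.65/22.170) = 0.76

Cronbach's α = 0.76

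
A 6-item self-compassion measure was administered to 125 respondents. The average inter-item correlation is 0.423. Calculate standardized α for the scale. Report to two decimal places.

Standardized α = k·r̄ / (1 + (k−1)·r̄) = 6 × 0.423 / (1 + 5 × 0.423)
  = 2.5380 / 3.1150 = 0.81

α = 0.81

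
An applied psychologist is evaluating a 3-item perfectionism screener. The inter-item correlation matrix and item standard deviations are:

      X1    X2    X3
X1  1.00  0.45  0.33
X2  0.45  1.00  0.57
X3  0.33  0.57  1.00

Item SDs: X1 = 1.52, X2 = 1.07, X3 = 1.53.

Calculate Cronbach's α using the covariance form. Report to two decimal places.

α = 0.68

Σσ²ᵢ = 1.52² + 1.07² + 1.53² = 5.7962
Covariances σ_ij = r_ij · s_i · s_j:
  σ(X1,X2) = 0.45 × 1.52 × 1.07 = 0.7319
  σ(X1,X3) = 0.33 × 1.52 × 1.53 = 0.7674
  σ(X2,X3) = 0.57 × 1.07 × 1.53 = 0.9331
σ²_T = Σσ²ᵢ + 2·Σσ_ij = 5.7962 + 2 × 2.4324 = 10.6610
α = (3/2)·(1 − 5.7962/10.6610) = 0.68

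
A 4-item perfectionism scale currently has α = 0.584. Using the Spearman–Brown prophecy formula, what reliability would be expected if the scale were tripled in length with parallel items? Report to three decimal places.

predicted reliability = 0.808

Length factor m = 3
α' = m·α / (1 + (m−1)·α)
   = 3 × 0.584 / (1 + (3 − 1) × 0.584)
   = 1.7520 / 2.1680 = 0.808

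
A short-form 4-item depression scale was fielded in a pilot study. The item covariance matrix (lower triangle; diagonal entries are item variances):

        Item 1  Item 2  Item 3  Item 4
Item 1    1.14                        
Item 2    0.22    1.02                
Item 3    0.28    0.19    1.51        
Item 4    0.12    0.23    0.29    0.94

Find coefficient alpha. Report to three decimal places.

sum of item variances = 1.14 + 1.02 + 1.51 + 0.94 = 4.61
Sum of off-diagonal covariances = 1.33
total variance = 4.61 + 2 × 1.33 = 7.27
α = (k/(k−1))·(1 − sum of item variances/total variance) = (4/3)·(1 − 4.61/7.27) = 0.488

α = 0.488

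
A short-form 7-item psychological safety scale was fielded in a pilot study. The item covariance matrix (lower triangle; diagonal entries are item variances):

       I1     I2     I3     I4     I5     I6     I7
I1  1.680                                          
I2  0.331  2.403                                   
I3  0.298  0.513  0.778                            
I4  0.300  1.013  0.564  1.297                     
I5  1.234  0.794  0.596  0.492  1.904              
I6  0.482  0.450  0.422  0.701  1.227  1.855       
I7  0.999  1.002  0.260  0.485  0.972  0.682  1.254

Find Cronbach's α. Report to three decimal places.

α = 0.831

sum of item variances = 1.680 + 2.403 + 0.778 + 1.297 + 1.904 + 1.855 + 1.254 = 11.171
Sum of the distinct covariances = 13.817
total variance = 11.171 + 2 × 13.817 = 38.805
α = (k/(k−1))·(1 − sum of item variances/total variance) = (7/6)·(1 − 11.171/38.805) = 0.831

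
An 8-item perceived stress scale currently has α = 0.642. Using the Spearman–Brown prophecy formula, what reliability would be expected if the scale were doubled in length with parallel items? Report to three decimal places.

Length factor m = 2
α' = m·α / (1 + (m−1)·α)
   = 2 × 0.642 / (1 + (2 − 1) × 0.642)
   = 1.2840 / 1.6420 = 0.782

predicted reliability = 0.782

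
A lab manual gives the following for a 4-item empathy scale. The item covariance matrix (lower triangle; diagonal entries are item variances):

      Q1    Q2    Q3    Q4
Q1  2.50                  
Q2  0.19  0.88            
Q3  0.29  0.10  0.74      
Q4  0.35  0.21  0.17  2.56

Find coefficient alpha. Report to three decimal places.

ΣVar(i) = 2.50 + 0.88 + 0.74 + 2.56 = 6.68
Sum of the distinct covariances = 1.31
total variance = 6.68 + 2 × 1.31 = 9.30
α = (k/(k−1))·(1 − ΣVar(i)/total variance) = (4/3)·(1 − 6.68/9.30) = 0.376

coefficient alpha = 0.376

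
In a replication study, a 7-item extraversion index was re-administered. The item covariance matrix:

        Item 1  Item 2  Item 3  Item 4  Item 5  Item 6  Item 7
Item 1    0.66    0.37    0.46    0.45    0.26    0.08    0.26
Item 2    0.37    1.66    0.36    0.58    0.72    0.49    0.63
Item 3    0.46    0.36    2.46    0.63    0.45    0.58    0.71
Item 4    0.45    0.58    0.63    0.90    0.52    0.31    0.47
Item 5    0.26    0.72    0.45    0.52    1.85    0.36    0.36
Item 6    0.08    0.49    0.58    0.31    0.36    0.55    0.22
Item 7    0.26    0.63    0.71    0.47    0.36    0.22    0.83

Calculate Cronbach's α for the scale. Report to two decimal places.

α = 0.79

Σσᵢ² = 0.66 + 1.66 + 2.46 + 0.90 + 1.85 + 0.55 + 0.83 = 8.91
Sum of the distinct covariances = 9.27
Var(T) = 8.91 + 2 × 9.27 = 27.45
α = (k/(k−1))·(1 − Σσᵢ²/Var(T)) = (7/6)·(1 − 8.91/27.45) = 0.79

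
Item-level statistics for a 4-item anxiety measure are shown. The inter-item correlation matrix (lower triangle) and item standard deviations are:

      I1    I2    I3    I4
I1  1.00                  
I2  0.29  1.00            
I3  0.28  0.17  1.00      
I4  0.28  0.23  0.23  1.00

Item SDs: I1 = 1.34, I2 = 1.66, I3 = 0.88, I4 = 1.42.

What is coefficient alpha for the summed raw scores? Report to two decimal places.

Σσ²ᵢ = 1.34² + 1.66² + 0.88² + 1.42² = 7.3420
Covariances σ_ij = r_ij · s_i · s_j:
  σ(I1,I2) = 0.29 × 1.34 × 1.66 = 0.6451
  σ(I1,I3) = 0.28 × 1.34 × 0.88 = 0.3302
  σ(I1,I4) = 0.28 × 1.34 × 1.42 = 0.5328
  σ(I2,I3) = 0.17 × 1.66 × 0.88 = 0.2483
  σ(I2,I4) = 0.23 × 1.66 × 1.42 = 0.5422
  σ(I3,I4) = 0.23 × 0.88 × 1.42 = 0.2874
σ²_T = Σσ²ᵢ + 2·Σσ_ij = 7.3420 + 2 × 2.5860 = 12.5140
α = (4/3)·(1 − 7.3420/12.5140) = 0.55

α = 0.55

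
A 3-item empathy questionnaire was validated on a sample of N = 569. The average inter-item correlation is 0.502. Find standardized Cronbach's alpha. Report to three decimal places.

Standardized α = k·r̄ / (1 + (k−1)·r̄) = 3 × 0.502 / (1 + 2 × 0.502)
  = 1.5060 / 2.0040 = 0.751

α = 0.751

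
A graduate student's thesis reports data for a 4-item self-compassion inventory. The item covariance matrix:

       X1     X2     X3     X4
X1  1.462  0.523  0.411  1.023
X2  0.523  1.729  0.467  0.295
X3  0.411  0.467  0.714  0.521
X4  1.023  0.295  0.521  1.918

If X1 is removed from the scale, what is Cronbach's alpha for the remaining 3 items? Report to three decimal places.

α = 0.556

Remaining items: X2, X3, X4 (k = 3).
Σσᵢ² = 1.729 + 0.714 + 1.918 = 4.361
σ²_T = 4.361 + 2 × 1.283 = 6.927
α (item deleted) = (3/2)·(1 − 4.361/6.927) = 0.556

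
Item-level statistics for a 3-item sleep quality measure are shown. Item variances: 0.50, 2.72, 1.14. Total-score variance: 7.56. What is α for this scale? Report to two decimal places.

α = 0.63

Σσᵢ² = 0.50 + 2.72 + 1.14 = 4.36
α = (k/(k−1))·(1 − Σσᵢ²/σ²_T) = (3/2)·(1 − 4.36/7.56) = 0.63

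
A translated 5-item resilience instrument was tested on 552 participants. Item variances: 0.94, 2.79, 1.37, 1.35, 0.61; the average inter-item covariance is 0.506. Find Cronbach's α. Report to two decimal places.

Cronbach's α = 0.74

Σσ²ᵢ = 0.94 + 2.79 + 1.37 + 1.35 + 0.61 = 7.06
Sum of the 10 distinct covariances = 10 × 0.506 = 5.060
σ²_T = Σσ²ᵢ + 2·Σcov = 7.06 + 2 × 5.060 = 17.180
α = (5/4)·(1 − 7.06/17.180) = 0.74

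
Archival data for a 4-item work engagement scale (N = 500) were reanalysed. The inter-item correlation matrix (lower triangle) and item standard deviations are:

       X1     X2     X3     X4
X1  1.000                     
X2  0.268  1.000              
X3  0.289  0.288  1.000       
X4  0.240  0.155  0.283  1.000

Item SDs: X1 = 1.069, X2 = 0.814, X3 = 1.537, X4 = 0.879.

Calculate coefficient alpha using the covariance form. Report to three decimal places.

α = 0.560

Σσ²ᵢ = 1.069² + 0.814² + 1.537² + 0.879² = 4.9404
Covariances σ_ij = r_ij · s_i · s_j:
  σ(X1,X2) = 0.268 × 1.069 × 0.814 = 0.2332
  σ(X1,X3) = 0.289 × 1.069 × 1.537 = 0.4748
  σ(X1,X4) = 0.240 × 1.069 × 0.879 = 0.2255
  σ(X2,X3) = 0.288 × 0.814 × 1.537 = 0.3603
  σ(X2,X4) = 0.155 × 0.814 × 0.879 = 0.1109
  σ(X3,X4) = 0.283 × 1.537 × 0.879 = 0.3823
σ²_T = Σσ²ᵢ + 2·Σσ_ij = 4.9404 + 2 × 1.7870 = 8.5144
α = (4/3)·(1 − 4.9404/8.5144) = 0.560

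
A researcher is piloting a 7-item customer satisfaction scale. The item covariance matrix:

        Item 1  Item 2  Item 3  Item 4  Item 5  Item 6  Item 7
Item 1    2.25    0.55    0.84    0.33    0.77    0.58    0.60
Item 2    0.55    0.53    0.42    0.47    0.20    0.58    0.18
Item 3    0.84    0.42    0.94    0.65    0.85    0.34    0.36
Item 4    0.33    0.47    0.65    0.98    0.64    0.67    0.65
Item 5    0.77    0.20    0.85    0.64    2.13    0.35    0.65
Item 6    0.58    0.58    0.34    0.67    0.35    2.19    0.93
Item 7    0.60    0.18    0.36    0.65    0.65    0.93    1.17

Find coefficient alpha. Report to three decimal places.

coefficient alpha = 0.811

Σσᵢ² = 2.25 + 0.53 + 0.94 + 0.98 + 2.13 + 2.19 + 1.17 = 10.19
Σ_{i<j} σ_ij = 11.61
total variance = 10.19 + 2 × 11.61 = 33.41
α = (k/(k−1))·(1 − Σσᵢ²/total variance) = (7/6)·(1 − 10.19/33.41) = 0.811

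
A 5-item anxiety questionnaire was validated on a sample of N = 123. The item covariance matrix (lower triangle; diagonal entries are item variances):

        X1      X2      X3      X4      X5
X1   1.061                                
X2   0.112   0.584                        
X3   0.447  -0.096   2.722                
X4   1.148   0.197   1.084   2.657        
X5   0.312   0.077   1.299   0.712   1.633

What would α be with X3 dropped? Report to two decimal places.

α = 0.62

Remaining items: X1, X2, X4, X5 (k = 4).
sum of item variances = 1.061 + 0.584 + 2.657 + 1.633 = 5.935
σ²_total = 5.935 + 2 × 2.558 = 11.051
α (item deleted) = (4/3)·(1 − 5.935/11.051) = 0.62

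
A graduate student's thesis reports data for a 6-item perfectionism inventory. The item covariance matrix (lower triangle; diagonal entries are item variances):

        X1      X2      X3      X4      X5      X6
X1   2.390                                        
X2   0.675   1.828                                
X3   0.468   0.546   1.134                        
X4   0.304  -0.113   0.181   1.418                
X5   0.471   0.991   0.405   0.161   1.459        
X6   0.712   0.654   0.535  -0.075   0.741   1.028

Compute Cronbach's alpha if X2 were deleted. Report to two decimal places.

Remaining items: X1, X3, X4, X5, X6 (k = 5).
Σσᵢ² = 2.390 + 1.134 + 1.418 + 1.459 + 1.028 = 7.429
total variance = 7.429 + 2 × 3.903 = 15.235
α (item deleted) = (5/4)·(1 − 7.429/15.235) = 0.64

α = 0.64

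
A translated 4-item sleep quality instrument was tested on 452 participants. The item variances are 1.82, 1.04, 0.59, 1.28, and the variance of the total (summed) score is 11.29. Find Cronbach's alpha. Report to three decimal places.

α = 0.775

sum of item variances = 1.82 + 1.04 + 0.59 + 1.28 = 4.73
α = (k/(k−1))·(1 − sum of item variances/Var(T)) = (4/3)·(1 − 4.73/11.29) = 0.775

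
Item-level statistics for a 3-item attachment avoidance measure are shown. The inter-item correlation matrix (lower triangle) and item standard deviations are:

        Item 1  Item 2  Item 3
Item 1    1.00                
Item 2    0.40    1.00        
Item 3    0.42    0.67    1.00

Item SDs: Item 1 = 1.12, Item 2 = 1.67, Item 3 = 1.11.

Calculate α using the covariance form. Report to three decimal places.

Σσ²ᵢ = 1.12² + 1.67² + 1.11² = 5.2754
Covariances σ_ij = r_ij · s_i · s_j:
  σ(Item 1,Item 2) = 0.40 × 1.12 × 1.67 = 0.7482
  σ(Item 1,Item 3) = 0.42 × 1.12 × 1.11 = 0.5221
  σ(Item 2,Item 3) = 0.67 × 1.67 × 1.11 = 1.2420
σ²_T = Σσ²ᵢ + 2·Σσ_ij = 5.2754 + 2 × 2.5123 = 10.3000
α = (3/2)·(1 − 5.2754/10.3000) = 0.732

α = 0.732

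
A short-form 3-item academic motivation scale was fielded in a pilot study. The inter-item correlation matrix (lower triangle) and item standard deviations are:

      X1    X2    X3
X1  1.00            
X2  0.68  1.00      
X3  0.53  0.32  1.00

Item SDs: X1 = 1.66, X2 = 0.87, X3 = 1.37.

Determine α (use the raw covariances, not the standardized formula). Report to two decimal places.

Σσ²ᵢ = 1.66² + 0.87² + 1.37² = 5.3894
Covariances σ_ij = r_ij · s_i · s_j:
  σ(X1,X2) = 0.68 × 1.66 × 0.87 = 0.9821
  σ(X1,X3) = 0.53 × 1.66 × 1.37 = 1.2053
  σ(X2,X3) = 0.32 × 0.87 × 1.37 = 0.3814
σ²_T = Σσ²ᵢ + 2·Σσ_ij = 5.3894 + 2 × 2.5688 = 10.5270
α = (3/2)·(1 − 5.3894/10.5270) = 0.73

α = 0.73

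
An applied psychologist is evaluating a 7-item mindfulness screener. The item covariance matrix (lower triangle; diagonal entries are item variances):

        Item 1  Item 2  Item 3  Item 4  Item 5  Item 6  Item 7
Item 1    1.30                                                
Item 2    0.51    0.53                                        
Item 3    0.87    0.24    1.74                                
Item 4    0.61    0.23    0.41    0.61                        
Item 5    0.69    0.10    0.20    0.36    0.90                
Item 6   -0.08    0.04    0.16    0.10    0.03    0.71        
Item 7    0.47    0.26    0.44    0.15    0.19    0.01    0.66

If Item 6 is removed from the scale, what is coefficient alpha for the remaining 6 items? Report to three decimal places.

Remaining items: Item 1, Item 2, Item 3, Item 4, Item 5, Item 7 (k = 6).
Σσᵢ² = 1.30 + 0.53 + 1.74 + 0.61 + 0.90 + 0.66 = 5.74
σ²_T = 5.74 + 2 × 5.73 = 17.20
α (item deleted) = (6/5)·(1 − 5.74/17.20) = 0.800

coefficient alpha = 0.800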